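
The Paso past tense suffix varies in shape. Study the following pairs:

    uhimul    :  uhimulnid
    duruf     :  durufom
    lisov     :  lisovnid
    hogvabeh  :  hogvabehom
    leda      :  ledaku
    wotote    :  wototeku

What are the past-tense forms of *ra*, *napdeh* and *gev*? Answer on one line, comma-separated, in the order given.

raku, napdehom, gevnid

Looking at the final sound of each stem: -om when the stem ends in a voiceless consonant (*duruf*, *hogvabeh*); -nid when the stem ends in a voiced consonant (*uhimul*, *lisov*); -ku when the stem ends in a vowel (*leda*, *wotote*).
*ra* — final sound /a/ (a vowel) → -ku → *raku*.
*napdeh* — final sound /h/ (a voiceless consonant) → -om → *napdehom*.
Since the final sound of *gev* is /v/ (a voiced consonant), it takes -nid, giving *gevnid*.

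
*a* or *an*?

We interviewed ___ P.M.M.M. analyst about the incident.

The indefinite article is chosen by the initial *sound* of the following word, not its spelling.
The initialism *P.M.M.M.* is read letter by letter; the first letter, P, is pronounced /piː/, which begins with a consonant sound.
So the article is *a*: We interviewed a P.M.M.M. analyst about the incident.

a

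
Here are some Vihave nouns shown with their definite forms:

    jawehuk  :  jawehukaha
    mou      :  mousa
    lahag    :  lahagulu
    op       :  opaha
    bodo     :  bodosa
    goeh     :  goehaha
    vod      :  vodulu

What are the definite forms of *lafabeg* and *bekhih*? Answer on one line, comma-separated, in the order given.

Looking at the final sound of each stem: -aha when the stem ends in a voiceless consonant (*jawehuk*, *op*, *goeh*); -ulu when the stem ends in a voiced consonant (*lahag*, *vod*); -sa when the stem ends in a vowel (*mou*, *bodo*).
*lafabeg*: final sound = /g/, a voiced consonant → -ulu → *lafabegulu*.
The final sound of *bekhih* is /h/, which is a voiceless consonant, so the suffix is -aha, giving *bekhihaha*.

lafabegulu, bekhihaha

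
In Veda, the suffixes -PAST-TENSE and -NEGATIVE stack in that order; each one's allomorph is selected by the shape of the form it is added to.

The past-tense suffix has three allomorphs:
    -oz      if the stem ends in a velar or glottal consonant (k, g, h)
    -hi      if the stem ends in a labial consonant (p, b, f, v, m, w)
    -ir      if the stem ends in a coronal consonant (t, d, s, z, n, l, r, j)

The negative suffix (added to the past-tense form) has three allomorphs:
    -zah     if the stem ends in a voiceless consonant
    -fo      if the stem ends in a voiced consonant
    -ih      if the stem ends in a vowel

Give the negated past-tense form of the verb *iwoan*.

The final consonant of *iwoan* is /n/, which is coronal, so the past-tense suffix is -ir, giving *iwoanir*.
Since the final sound of the past-tense form *iwoanir* is /r/ (a voiced consonant), it takes -fo, giving *iwoanirfo*.

iwoanirfo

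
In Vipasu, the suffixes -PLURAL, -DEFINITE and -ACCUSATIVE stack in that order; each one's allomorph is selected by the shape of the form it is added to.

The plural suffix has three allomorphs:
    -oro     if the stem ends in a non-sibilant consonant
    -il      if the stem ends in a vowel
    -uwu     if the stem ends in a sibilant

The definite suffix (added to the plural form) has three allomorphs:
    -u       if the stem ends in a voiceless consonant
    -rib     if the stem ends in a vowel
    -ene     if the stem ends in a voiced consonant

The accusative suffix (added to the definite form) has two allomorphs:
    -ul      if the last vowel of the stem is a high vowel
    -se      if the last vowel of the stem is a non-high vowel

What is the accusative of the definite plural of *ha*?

hailenese

The final sound of *ha* is /a/, which is a vowel, so the plural suffix is -il, giving *hail*.
The plural form *hail* — final sound /l/ (a voiced consonant) → -ene → *hailene*.
The definite form *hailene*: last vowel = /e/, a non-high vowel → -se → *hailenese*.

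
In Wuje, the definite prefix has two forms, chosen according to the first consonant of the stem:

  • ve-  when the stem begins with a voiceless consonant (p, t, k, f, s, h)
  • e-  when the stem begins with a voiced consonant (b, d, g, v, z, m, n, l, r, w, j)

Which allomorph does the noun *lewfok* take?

e-

The first consonant of *lewfok* is /l/, which is voiced, so the prefix is e-.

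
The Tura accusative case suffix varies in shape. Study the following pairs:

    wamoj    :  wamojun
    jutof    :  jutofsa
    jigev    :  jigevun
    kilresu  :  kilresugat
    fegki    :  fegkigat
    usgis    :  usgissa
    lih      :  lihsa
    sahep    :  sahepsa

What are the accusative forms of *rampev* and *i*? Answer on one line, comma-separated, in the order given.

The pattern is voicing of the final sound: -sa when the stem ends in a voiceless consonant (*jutof*, *usgis*, *lih*, *sahep*); -un when the stem ends in a voiced consonant (*wamoj*, *jigev*); -gat when the stem ends in a vowel (*kilresu*, *fegki*).
Since the final sound of *rampev* is /v/ (a voiced consonant), it takes -un, giving *rampevun*.
The final sound of *i* is /i/, which is a vowel, so the suffix is -gat, giving *igat*.

rampevun, igat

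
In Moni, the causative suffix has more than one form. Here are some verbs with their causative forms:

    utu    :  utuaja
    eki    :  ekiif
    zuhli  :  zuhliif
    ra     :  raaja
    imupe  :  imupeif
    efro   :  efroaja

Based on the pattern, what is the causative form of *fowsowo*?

The alternation tracks the last vowel of the stem — -if when the last vowel of the stem is a front vowel (*eki*, *zuhli*, *imupe*); -aja when the last vowel of the stem is a back vowel (*utu*, *ra*, *efro*).
*fowsowo*: last vowel = /o/, a back vowel → -aja → *fowsowoaja*.

fowsowoaja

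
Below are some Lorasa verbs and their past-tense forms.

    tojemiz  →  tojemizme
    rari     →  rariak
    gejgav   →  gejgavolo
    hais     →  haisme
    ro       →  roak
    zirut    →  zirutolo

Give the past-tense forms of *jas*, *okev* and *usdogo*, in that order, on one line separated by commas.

jasme, okevolo, usdogoak

The suffix is conditioned by the final sound: -me when the stem ends in a sibilant (*tojemiz*, *hais*); -olo when the stem ends in a non-sibilant consonant (*gejgav*, *zirut*); -ak when the stem ends in a vowel (*rari*, *ro*).
*jas*: final sound = /s/, a sibilant → -me → *jasme*.
Since the final sound of *okev* is /v/ (a non-sibilant consonant), it takes -olo, giving *okevolo*.
*usdogo*: final sound = /o/, a vowel → -ak → *usdogoak*.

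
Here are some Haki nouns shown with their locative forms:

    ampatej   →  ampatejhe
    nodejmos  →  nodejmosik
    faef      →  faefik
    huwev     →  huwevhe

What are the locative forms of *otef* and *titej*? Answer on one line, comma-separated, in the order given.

The alternation tracks the final consonant of the stem — -ik when the stem ends in a voiceless consonant (*nodejmos*, *faef*); -he when the stem ends in a voiced consonant (*ampatej*, *huwev*).
*otef* — final consonant /f/ (voiceless) → -ik → *otefik*.
Since the final consonant of *titej* is /j/ (voiced), it takes -he, giving *titejhe*.

otefik, titejhe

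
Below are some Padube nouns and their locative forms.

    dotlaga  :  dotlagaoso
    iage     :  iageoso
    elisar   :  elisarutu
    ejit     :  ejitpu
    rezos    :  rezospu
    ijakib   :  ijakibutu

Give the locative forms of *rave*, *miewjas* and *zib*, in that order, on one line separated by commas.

raveoso, miewjaspu, zibutu

The pattern is voicing of the final sound: -pu when the stem ends in a voiceless consonant (*ejit*, *rezos*); -utu when the stem ends in a voiced consonant (*elisar*, *ijakib*); -oso when the stem ends in a vowel (*dotlaga*, *iage*).
*rave*: final sound = /e/, a vowel → -oso → *raveoso*.
*miewjas*: final sound = /s/, a voiceless consonant → -pu → *miewjaspu*.
*zib*: final sound = /b/, a voiced consonant → -utu → *zibutu*.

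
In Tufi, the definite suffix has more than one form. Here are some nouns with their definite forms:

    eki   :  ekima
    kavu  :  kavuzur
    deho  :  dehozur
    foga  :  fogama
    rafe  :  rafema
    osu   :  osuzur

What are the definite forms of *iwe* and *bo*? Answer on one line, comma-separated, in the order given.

iwema, bozur

The pattern is rounding harmony: -zur when the last vowel of the stem is a rounded vowel (*kavu*, *deho*, *osu*); -ma when the last vowel of the stem is an unrounded vowel (*eki*, *foga*, *rafe*).
*iwe* — last vowel /e/ (an unrounded vowel) → -ma → *iwema*.
The last vowel of *bo* is /o/, which is a rounded vowel, so the suffix is -zur, giving *bozur*.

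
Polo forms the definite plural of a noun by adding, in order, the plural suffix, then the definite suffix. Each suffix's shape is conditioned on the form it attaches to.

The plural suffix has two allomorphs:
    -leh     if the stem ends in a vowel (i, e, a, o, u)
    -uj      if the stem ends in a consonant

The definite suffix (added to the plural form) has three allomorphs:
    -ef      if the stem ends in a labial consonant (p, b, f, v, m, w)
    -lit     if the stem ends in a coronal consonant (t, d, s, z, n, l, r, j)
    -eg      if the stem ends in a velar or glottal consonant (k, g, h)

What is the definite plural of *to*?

toleheg

*to*: final sound = /o/, a vowel → -leh → *toleh*.
The plural form *toleh*: final consonant = /h/, velar/glottal → -eg → *toleheg*.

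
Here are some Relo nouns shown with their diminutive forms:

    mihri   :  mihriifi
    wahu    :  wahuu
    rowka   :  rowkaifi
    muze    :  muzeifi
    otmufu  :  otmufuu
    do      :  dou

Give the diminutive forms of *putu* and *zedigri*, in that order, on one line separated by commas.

putuu, zedigriifi

Looking at the last vowel of each stem: -u when the last vowel of the stem is a rounded vowel (*wahu*, *otmufu*, *do*); -ifi when the last vowel of the stem is an unrounded vowel (*mihri*, *rowka*, *muze*).
*putu*: last vowel = /u/, a rounded vowel → -u → *putuu*.
Since the last vowel of *zedigri* is /i/ (an unrounded vowel), it takes -ifi, giving *zedigriifi*.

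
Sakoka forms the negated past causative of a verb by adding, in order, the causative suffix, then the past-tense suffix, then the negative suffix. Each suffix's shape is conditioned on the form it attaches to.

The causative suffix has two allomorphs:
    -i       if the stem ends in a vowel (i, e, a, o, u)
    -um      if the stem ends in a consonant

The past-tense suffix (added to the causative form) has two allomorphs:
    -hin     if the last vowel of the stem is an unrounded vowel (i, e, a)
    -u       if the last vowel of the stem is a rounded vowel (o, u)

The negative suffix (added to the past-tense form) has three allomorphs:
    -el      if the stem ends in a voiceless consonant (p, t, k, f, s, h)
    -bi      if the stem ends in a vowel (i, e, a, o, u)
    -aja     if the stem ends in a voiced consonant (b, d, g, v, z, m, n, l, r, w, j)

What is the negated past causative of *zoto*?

*zoto* — final sound /o/ (a vowel) → -i → *zotoi*.
The last vowel of the causative form *zotoi* is /i/, which is an unrounded vowel, so the past-tense suffix is -hin, giving *zotoihin*.
The final sound of the past-tense form *zotoihin* is /n/, which is a voiced consonant, so the negative suffix is -aja, giving *zotoihinaja*.

zotoihinaja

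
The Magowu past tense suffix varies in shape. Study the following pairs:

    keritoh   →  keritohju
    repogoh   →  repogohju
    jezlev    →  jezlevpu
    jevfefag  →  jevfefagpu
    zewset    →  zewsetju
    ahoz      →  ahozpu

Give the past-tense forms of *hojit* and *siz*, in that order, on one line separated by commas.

hojitju, sizpu

Looking at the final consonant of each stem: -ju when the stem ends in a voiceless consonant (*keritoh*, *repogoh*, *zewset*); -pu when the stem ends in a voiced consonant (*jezlev*, *jevfefag*, *ahoz*).
*hojit*: final consonant = /t/, voiceless → -ju → *hojitju*.
Since the final consonant of *siz* is /z/ (voiced), it takes -pu, giving *sizpu*.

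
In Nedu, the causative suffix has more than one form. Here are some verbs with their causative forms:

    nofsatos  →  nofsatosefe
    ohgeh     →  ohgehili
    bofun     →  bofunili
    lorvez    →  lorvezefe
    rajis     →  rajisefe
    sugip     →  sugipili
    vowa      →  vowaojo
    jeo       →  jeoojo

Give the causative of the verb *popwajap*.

The suffix is conditioned by the final sound: -efe when the stem ends in a sibilant (*nofsatos*, *lorvez*, *rajis*); -ili when the stem ends in a non-sibilant consonant (*ohgeh*, *bofun*, *sugip*); -ojo when the stem ends in a vowel (*vowa*, *jeo*).
*popwajap* — final sound /p/ (a non-sibilant consonant) → -ili → *popwajapili*.

popwajapili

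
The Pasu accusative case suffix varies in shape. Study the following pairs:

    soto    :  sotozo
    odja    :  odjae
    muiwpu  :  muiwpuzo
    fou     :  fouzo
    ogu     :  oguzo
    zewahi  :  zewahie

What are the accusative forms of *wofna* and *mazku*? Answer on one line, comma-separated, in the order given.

The pattern is rounding harmony: -zo when the last vowel of the stem is a rounded vowel (*soto*, *muiwpu*, *fou*, *ogu*); -e when the last vowel of the stem is an unrounded vowel (*odja*, *zewahi*).
*wofna*: last vowel = /a/, an unrounded vowel → -e → *wofnae*.
*mazku* — last vowel /u/ (a rounded vowel) → -zo → *mazkuzo*.

wofnae, mazkuzo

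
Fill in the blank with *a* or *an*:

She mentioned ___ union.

a

The indefinite article is chosen by the initial *sound* of the following word, not its spelling.
*union* begins with the sound /juː/ (u pronounced /juː/) — a consonant sound.
So the article is *a*: She mentioned a union.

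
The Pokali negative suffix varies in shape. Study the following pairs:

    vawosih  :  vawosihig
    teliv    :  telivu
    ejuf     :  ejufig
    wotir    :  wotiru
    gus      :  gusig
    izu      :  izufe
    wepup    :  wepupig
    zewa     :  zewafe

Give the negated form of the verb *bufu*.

The suffix is conditioned by the final sound: -ig when the stem ends in a voiceless consonant (*vawosih*, *ejuf*, *gus*, *wepup*); -u when the stem ends in a voiced consonant (*teliv*, *wotir*); -fe when the stem ends in a vowel (*izu*, *zewa*).
The final sound of *bufu* is /u/, which is a vowel, so the suffix is -fe, giving *bufufe*.

bufufe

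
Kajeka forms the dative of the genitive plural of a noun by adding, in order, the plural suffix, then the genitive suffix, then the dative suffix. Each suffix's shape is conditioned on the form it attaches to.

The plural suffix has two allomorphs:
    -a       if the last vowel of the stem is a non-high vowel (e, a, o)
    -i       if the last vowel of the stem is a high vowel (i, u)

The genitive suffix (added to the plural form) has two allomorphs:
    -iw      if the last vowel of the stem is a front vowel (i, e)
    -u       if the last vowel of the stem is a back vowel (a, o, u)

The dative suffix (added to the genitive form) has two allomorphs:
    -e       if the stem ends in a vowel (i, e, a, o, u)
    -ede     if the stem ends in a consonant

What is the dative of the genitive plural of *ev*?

evaue

*ev*: last vowel = /e/, a non-high vowel → -a → *eva*.
The last vowel of the plural form *eva* is /a/, which is a back vowel, so the genitive suffix is -u, giving *evau*.
Since the final sound of the genitive form *evau* is /u/ (a vowel), it takes -e, giving *evaue*.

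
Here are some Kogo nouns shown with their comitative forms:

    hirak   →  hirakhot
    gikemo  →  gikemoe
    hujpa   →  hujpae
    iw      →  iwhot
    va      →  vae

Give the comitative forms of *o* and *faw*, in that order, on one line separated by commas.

oe, fawhot

Looking at the final sound of each stem: -hot when the stem ends in a consonant (*hirak*, *iw*); -e when the stem ends in a vowel (*gikemo*, *hujpa*, *va*).
*o*: final sound = /o/, a vowel → -e → *oe*.
Since the final sound of *faw* is /w/ (a consonant), it takes -hot, giving *fawhot*.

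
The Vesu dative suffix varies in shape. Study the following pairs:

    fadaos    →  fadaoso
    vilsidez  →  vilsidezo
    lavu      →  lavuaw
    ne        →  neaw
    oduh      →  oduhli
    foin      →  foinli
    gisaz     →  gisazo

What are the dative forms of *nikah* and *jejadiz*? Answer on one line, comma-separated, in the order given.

nikahli, jejadizo

The pattern is sibilance of the final sound: -o when the stem ends in a sibilant (*fadaos*, *vilsidez*, *gisaz*); -li when the stem ends in a non-sibilant consonant (*oduh*, *foin*); -aw when the stem ends in a vowel (*lavu*, *ne*).
Since the final sound of *nikah* is /h/ (a non-sibilant consonant), it takes -li, giving *nikahli*.
Since the final sound of *jejadiz* is /z/ (a sibilant), it takes -o, giving *jejadizo*.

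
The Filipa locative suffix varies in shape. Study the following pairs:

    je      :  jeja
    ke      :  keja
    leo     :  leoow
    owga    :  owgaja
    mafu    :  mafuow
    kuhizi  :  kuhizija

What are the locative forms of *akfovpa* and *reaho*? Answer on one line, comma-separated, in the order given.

The pattern is rounding harmony: -ow when the last vowel of the stem is a rounded vowel (*leo*, *mafu*); -ja when the last vowel of the stem is an unrounded vowel (*je*, *ke*, *owga*, *kuhizi*).
*akfovpa*: last vowel = /a/, an unrounded vowel → -ja → *akfovpaja*.
*reaho*: last vowel = /o/, a rounded vowel → -ow → *reahoow*.

akfovpaja, reahoow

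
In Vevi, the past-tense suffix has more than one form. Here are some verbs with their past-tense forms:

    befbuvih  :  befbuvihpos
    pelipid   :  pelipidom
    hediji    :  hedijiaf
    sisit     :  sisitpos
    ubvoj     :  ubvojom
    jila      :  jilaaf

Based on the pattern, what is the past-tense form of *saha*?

Looking at the final sound of each stem: -pos when the stem ends in a voiceless consonant (*befbuvih*, *sisit*); -om when the stem ends in a voiced consonant (*pelipid*, *ubvoj*); -af when the stem ends in a vowel (*hediji*, *jila*).
*saha* — final sound /a/ (a vowel) → -af → *sahaaf*.

sahaaf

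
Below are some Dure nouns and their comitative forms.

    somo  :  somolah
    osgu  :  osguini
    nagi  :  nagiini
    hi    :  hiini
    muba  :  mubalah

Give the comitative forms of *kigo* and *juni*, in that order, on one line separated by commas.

Looking at the last vowel of each stem: -ini when the last vowel of the stem is a high vowel (*osgu*, *nagi*, *hi*); -lah when the last vowel of the stem is a non-high vowel (*somo*, *muba*).
*kigo*: last vowel = /o/, a non-high vowel → -lah → *kigolah*.
*juni*: last vowel = /i/, a high vowel → -ini → *juniini*.

kigolah, juniini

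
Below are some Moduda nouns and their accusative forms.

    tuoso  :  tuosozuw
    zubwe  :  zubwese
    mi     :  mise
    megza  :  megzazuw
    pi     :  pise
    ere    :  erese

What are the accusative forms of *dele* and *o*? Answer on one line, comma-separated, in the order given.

The pattern is front/back vowel harmony: -se when the last vowel of the stem is a front vowel (*zubwe*, *mi*, *pi*, *ere*); -zuw when the last vowel of the stem is a back vowel (*tuoso*, *megza*).
*dele* — last vowel /e/ (a front vowel) → -se → *delese*.
Since the last vowel of *o* is /o/ (a back vowel), it takes -zuw, giving *ozuw*.

delese, ozuw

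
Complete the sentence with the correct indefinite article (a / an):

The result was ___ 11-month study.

The indefinite article is chosen by the initial *sound* of the following word, not its spelling.
The number *11* is spoken "eleven", beginning with /ɪˈlɛvən/ — a vowel sound.
So the article is *an*: The result was an 11-month study.

an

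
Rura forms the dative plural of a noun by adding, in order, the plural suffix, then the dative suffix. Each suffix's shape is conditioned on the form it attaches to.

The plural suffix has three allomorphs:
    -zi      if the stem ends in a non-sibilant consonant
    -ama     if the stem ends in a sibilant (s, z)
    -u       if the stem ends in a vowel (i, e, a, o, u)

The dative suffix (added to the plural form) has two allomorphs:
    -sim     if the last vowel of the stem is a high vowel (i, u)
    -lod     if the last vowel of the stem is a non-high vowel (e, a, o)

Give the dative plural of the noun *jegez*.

jegezamalod

*jegez*: final sound = /z/, a sibilant → -ama → *jegezama*.
The last vowel of the plural form *jegezama* is /a/, which is a non-high vowel, so the dative suffix is -lod, giving *jegezamalod*.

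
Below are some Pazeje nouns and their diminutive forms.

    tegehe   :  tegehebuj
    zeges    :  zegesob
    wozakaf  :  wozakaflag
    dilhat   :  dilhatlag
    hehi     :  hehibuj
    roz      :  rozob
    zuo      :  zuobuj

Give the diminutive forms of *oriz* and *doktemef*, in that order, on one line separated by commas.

The pattern is sibilance of the final sound: -ob when the stem ends in a sibilant (*zeges*, *roz*); -lag when the stem ends in a non-sibilant consonant (*wozakaf*, *dilhat*); -buj when the stem ends in a vowel (*tegehe*, *hehi*, *zuo*).
Since the final sound of *oriz* is /z/ (a sibilant), it takes -ob, giving *orizob*.
*doktemef* — final sound /f/ (a non-sibilant consonant) → -lag → *doktemeflag*.

orizob, doktemeflag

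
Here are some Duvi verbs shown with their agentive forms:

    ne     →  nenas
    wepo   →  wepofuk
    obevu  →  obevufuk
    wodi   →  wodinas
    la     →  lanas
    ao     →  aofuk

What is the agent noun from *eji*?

Looking at the last vowel of each stem: -fuk when the last vowel of the stem is a rounded vowel (*wepo*, *obevu*, *ao*); -nas when the last vowel of the stem is an unrounded vowel (*ne*, *wodi*, *la*).
*eji* — last vowel /i/ (an unrounded vowel) → -nas → *ejinas*.

ejinas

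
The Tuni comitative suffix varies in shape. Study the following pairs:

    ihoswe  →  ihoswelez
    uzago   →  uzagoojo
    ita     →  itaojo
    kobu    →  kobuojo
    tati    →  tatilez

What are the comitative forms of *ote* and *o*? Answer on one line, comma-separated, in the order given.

The pattern is front/back vowel harmony: -lez when the last vowel of the stem is a front vowel (*ihoswe*, *tati*); -ojo when the last vowel of the stem is a back vowel (*uzago*, *ita*, *kobu*).
Since the last vowel of *ote* is /e/ (a front vowel), it takes -lez, giving *otelez*.
*o* — last vowel /o/ (a back vowel) → -ojo → *oojo*.

otelez, oojo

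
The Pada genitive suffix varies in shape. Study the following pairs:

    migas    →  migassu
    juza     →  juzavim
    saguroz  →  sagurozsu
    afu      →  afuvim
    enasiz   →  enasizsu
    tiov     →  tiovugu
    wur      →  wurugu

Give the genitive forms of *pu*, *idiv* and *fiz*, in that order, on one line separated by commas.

The suffix is conditioned by the final sound: -su when the stem ends in a sibilant (*migas*, *saguroz*, *enasiz*); -ugu when the stem ends in a non-sibilant consonant (*tiov*, *wur*); -vim when the stem ends in a vowel (*juza*, *afu*).
Since the final sound of *pu* is /u/ (a vowel), it takes -vim, giving *puvim*.
The final sound of *idiv* is /v/, which is a non-sibilant consonant, so the suffix is -ugu, giving *idivugu*.
Since the final sound of *fiz* is /z/ (a sibilant), it takes -su, giving *fizsu*.

puvim, idivugu, fizsu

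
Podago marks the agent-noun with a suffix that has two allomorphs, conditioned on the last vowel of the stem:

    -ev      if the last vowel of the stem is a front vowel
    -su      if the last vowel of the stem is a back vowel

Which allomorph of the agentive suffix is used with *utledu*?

*utledu*: last vowel = /u/, a back vowel → -su.

-su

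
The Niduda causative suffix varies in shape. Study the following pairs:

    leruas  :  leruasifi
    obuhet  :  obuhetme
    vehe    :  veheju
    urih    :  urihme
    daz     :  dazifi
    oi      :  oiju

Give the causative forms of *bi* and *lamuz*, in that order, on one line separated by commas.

The suffix is conditioned by the final sound: -ifi when the stem ends in a sibilant (*leruas*, *daz*); -me when the stem ends in a non-sibilant consonant (*obuhet*, *urih*); -ju when the stem ends in a vowel (*vehe*, *oi*).
*bi*: final sound = /i/, a vowel → -ju → *biju*.
*lamuz* — final sound /z/ (a sibilant) → -ifi → *lamuzifi*.

biju, lamuzifi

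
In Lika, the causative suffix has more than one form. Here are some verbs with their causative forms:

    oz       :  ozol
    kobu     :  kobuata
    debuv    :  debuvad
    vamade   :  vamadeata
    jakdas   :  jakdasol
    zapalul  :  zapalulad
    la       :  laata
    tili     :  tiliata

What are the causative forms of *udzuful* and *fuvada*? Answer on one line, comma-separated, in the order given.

udzufulad, fuvadaata

The pattern is sibilance of the final sound: -ol when the stem ends in a sibilant (*oz*, *jakdas*); -ad when the stem ends in a non-sibilant consonant (*debuv*, *zapalul*); -ata when the stem ends in a vowel (*kobu*, *vamade*, *la*, *tili*).
The final sound of *udzuful* is /l/, which is a non-sibilant consonant, so the suffix is -ad, giving *udzufulad*.
Since the final sound of *fuvada* is /a/ (a vowel), it takes -ata, giving *fuvadaata*.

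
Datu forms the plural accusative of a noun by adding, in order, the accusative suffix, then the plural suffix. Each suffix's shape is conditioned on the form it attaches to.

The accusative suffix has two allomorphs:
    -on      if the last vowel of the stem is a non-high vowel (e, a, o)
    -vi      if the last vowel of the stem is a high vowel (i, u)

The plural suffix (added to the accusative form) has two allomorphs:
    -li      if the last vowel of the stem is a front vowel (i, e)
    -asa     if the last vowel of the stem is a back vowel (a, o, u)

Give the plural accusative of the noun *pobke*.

pobkeonasa

*pobke*: last vowel = /e/, a non-high vowel → -on → *pobkeon*.
The accusative form *pobkeon*: last vowel = /o/, a back vowel → -asa → *pobkeonasa*.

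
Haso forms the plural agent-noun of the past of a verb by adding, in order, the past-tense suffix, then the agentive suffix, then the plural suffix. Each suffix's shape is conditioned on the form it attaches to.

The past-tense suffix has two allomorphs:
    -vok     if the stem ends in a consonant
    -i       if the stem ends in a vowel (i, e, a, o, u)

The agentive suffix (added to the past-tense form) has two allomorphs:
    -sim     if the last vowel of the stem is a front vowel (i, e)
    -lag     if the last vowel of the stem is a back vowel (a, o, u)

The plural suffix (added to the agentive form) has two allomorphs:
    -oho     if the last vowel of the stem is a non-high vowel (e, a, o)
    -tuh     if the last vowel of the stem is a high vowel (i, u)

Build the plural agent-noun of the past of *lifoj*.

*lifoj* — final sound /j/ (a consonant) → -vok → *lifojvok*.
The past-tense form *lifojvok* — last vowel /o/ (a back vowel) → -lag → *lifojvoklag*.
Since the last vowel of the agentive form *lifojvoklag* is /a/ (a non-high vowel), it takes -oho, giving *lifojvoklagoho*.

lifojvoklagoho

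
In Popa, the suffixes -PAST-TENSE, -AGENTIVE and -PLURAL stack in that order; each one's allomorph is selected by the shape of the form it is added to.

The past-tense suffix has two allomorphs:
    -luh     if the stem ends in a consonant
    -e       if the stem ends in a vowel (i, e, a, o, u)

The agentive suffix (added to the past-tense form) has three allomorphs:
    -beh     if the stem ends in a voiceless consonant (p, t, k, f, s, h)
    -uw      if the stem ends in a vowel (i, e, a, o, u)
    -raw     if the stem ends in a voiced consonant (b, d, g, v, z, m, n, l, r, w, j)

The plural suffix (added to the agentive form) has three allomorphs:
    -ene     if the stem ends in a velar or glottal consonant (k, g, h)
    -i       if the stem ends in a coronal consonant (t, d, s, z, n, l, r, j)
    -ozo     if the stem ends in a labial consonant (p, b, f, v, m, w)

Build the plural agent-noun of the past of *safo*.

*safo*: final sound = /o/, a vowel → -e → *safoe*.
The final sound of the past-tense form *safoe* is /e/, which is a vowel, so the agentive suffix is -uw, giving *safoeuw*.
Since the final consonant of the agentive form *safoeuw* is /w/ (labial), it takes -ozo, giving *safoeuwozo*.

safoeuwozo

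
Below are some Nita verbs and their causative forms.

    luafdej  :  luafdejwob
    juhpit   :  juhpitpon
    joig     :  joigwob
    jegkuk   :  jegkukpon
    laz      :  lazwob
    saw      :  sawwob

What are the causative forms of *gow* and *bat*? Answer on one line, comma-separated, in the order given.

The pattern is voicing of the final consonant: -pon when the stem ends in a voiceless consonant (*juhpit*, *jegkuk*); -wob when the stem ends in a voiced consonant (*luafdej*, *joig*, *laz*, *saw*).
*gow*: final consonant = /w/, voiced → -wob → *gowwob*.
*bat* — final consonant /t/ (voiceless) → -pon → *batpon*.

gowwob, batpon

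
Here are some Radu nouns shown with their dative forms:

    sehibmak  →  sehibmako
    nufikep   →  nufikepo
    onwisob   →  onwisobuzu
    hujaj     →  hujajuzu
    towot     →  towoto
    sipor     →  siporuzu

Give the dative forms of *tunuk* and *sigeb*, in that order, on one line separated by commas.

tunuko, sigebuzu

Looking at the final consonant of each stem: -o when the stem ends in a voiceless consonant (*sehibmak*, *nufikep*, *towot*); -uzu when the stem ends in a voiced consonant (*onwisob*, *hujaj*, *sipor*).
*tunuk*: final consonant = /k/, voiceless → -o → *tunuko*.
The final consonant of *sigeb* is /b/, which is voiced, so the suffix is -uzu, giving *sigebuzu*.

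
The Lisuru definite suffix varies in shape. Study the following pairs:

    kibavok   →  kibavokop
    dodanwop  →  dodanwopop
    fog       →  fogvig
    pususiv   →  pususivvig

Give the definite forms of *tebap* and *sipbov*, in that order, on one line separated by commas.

tebapop, sipbovvig

The suffix is conditioned by the final consonant: -op when the stem ends in a voiceless consonant (*kibavok*, *dodanwop*); -vig when the stem ends in a voiced consonant (*fog*, *pususiv*).
Since the final consonant of *tebap* is /p/ (voiceless), it takes -op, giving *tebapop*.
The final consonant of *sipbov* is /v/, which is voiced, so the suffix is -vig, giving *sipbovvig*.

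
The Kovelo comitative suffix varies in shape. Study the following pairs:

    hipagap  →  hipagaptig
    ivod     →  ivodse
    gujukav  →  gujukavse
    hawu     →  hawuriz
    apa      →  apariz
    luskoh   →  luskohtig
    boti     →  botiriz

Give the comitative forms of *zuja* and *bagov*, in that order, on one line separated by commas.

The suffix is conditioned by the final sound: -tig when the stem ends in a voiceless consonant (*hipagap*, *luskoh*); -se when the stem ends in a voiced consonant (*ivod*, *gujukav*); -riz when the stem ends in a vowel (*hawu*, *apa*, *boti*).
Since the final sound of *zuja* is /a/ (a vowel), it takes -riz, giving *zujariz*.
The final sound of *bagov* is /v/, which is a voiced consonant, so the suffix is -se, giving *bagovse*.

zujariz, bagovse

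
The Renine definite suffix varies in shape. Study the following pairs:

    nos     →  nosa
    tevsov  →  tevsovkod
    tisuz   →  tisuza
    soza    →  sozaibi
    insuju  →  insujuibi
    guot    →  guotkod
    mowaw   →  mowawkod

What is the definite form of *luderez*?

The alternation tracks the final sound of the stem — -a when the stem ends in a sibilant (*nos*, *tisuz*); -kod when the stem ends in a non-sibilant consonant (*tevsov*, *guot*, *mowaw*); -ibi when the stem ends in a vowel (*soza*, *insuju*).
*luderez*: final sound = /z/, a sibilant → -a → *ludereza*.

ludereza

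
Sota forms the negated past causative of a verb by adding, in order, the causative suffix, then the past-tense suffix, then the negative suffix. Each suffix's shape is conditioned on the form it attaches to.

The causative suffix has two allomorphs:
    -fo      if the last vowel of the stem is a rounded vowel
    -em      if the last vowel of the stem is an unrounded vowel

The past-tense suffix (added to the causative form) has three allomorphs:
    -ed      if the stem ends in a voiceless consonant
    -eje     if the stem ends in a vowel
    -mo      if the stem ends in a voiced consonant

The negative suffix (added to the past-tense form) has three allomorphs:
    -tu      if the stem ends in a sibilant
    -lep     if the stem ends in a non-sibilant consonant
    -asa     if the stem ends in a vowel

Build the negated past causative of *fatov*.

fatovfoejeasa

The last vowel of *fatov* is /o/, which is a rounded vowel, so the causative suffix is -fo, giving *fatovfo*.
Since the final sound of the causative form *fatovfo* is /o/ (a vowel), it takes -eje, giving *fatovfoeje*.
The final sound of the past-tense form *fatovfoeje* is /e/, which is a vowel, so the negative suffix is -asa, giving *fatovfoejeasa*.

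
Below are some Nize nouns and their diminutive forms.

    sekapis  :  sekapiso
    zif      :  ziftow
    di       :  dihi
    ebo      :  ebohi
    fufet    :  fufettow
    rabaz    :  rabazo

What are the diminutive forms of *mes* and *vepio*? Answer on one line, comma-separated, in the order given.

Looking at the final sound of each stem: -o when the stem ends in a sibilant (*sekapis*, *rabaz*); -tow when the stem ends in a non-sibilant consonant (*zif*, *fufet*); -hi when the stem ends in a vowel (*di*, *ebo*).
*mes* — final sound /s/ (a sibilant) → -o → *meso*.
*vepio* — final sound /o/ (a vowel) → -hi → *vepiohi*.

meso, vepiohi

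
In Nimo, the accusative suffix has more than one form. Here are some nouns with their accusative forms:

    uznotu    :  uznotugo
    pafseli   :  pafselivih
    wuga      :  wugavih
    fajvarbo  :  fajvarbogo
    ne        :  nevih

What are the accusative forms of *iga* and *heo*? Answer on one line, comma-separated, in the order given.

igavih, heogo

Looking at the last vowel of each stem: -go when the last vowel of the stem is a rounded vowel (*uznotu*, *fajvarbo*); -vih when the last vowel of the stem is an unrounded vowel (*pafseli*, *wuga*, *ne*).
Since the last vowel of *iga* is /a/ (an unrounded vowel), it takes -vih, giving *igavih*.
*heo*: last vowel = /o/, a rounded vowel → -go → *heogo*.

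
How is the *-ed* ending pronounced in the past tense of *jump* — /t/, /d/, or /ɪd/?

The stem *jump* ends in a voiceless consonant other than /t/.
The -ed suffix is realized as /ɪd/ after /t, d/; as /t/ after other voiceless consonants; and as /d/ after other voiced sounds.
So -ed on *jump* is pronounced /t/.

/t/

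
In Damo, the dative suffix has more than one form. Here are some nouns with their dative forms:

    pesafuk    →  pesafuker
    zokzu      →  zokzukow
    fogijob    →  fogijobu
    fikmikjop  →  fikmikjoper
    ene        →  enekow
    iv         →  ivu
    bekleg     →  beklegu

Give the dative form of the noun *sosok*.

sosoker

The suffix is conditioned by the final sound: -er when the stem ends in a voiceless consonant (*pesafuk*, *fikmikjop*); -u when the stem ends in a voiced consonant (*fogijob*, *iv*, *bekleg*); -kow when the stem ends in a vowel (*zokzu*, *ene*).
*sosok*: final sound = /k/, a voiceless consonant → -er → *sosoker*.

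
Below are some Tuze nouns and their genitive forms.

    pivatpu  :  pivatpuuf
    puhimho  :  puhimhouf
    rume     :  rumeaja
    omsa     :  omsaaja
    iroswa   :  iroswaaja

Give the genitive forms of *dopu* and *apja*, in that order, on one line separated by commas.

dopuuf, apjaaja

Looking at the last vowel of each stem: -uf when the last vowel of the stem is a rounded vowel (*pivatpu*, *puhimho*); -aja when the last vowel of the stem is an unrounded vowel (*rume*, *omsa*, *iroswa*).
Since the last vowel of *dopu* is /u/ (a rounded vowel), it takes -uf, giving *dopuuf*.
Since the last vowel of *apja* is /a/ (an unrounded vowel), it takes -aja, giving *apjaaja*.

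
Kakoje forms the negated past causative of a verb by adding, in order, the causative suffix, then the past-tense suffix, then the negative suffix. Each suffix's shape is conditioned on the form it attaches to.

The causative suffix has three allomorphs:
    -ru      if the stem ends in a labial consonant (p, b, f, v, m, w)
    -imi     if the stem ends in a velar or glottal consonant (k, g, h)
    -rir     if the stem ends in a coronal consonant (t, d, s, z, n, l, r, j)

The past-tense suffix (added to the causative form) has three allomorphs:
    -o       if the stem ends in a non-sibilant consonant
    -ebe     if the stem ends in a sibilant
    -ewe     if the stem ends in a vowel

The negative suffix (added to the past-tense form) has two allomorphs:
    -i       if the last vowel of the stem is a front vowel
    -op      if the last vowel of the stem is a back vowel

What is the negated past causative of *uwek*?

uwekimiewei

*uwek* — final consonant /k/ (velar/glottal) → -imi → *uwekimi*.
The causative form *uwekimi*: final sound = /i/, a vowel → -ewe → *uwekimiewe*.
The past-tense form *uwekimiewe*: last vowel = /e/, a front vowel → -i → *uwekimiewei*.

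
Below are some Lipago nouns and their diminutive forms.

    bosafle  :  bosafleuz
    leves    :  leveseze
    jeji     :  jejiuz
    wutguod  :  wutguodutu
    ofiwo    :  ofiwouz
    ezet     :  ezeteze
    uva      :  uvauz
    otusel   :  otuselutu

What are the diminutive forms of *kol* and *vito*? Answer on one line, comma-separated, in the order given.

kolutu, vitouz

The alternation tracks the final sound of the stem — -eze when the stem ends in a voiceless consonant (*leves*, *ezet*); -utu when the stem ends in a voiced consonant (*wutguod*, *otusel*); -uz when the stem ends in a vowel (*bosafle*, *jeji*, *ofiwo*, *uva*).
*kol* — final sound /l/ (a voiced consonant) → -utu → *kolutu*.
Since the final sound of *vito* is /o/ (a vowel), it takes -uz, giving *vitouz*.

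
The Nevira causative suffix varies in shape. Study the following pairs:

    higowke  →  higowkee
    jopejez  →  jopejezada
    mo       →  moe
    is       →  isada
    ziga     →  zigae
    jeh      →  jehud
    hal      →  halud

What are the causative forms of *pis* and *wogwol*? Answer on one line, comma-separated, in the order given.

pisada, wogwolud

Looking at the final sound of each stem: -ada when the stem ends in a sibilant (*jopejez*, *is*); -ud when the stem ends in a non-sibilant consonant (*jeh*, *hal*); -e when the stem ends in a vowel (*higowke*, *mo*, *ziga*).
Since the final sound of *pis* is /s/ (a sibilant), it takes -ada, giving *pisada*.
Since the final sound of *wogwol* is /l/ (a non-sibilant consonant), it takes -ud, giving *wogwolud*.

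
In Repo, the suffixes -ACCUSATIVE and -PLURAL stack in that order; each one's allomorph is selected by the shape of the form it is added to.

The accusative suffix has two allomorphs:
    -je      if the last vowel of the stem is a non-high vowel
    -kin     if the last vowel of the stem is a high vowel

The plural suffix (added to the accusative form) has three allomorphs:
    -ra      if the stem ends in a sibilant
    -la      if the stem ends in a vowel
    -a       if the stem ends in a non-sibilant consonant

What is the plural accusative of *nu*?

nukina

Since the last vowel of *nu* is /u/ (a high vowel), it takes -kin, giving *nukin*.
The final sound of the accusative form *nukin* is /n/, which is a non-sibilant consonant, so the plural suffix is -a, giving *nukina*.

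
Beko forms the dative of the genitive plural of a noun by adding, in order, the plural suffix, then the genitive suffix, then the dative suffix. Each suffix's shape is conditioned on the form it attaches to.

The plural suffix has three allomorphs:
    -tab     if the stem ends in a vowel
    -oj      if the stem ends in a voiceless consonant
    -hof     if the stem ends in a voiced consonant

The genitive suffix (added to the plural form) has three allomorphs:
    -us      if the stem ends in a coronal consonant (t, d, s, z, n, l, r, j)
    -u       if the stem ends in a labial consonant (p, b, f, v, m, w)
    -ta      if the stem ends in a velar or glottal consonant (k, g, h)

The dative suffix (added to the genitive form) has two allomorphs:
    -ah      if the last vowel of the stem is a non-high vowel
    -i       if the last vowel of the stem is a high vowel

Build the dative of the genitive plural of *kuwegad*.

*kuwegad* — final sound /d/ (a voiced consonant) → -hof → *kuwegadhof*.
The final consonant of the plural form *kuwegadhof* is /f/, which is labial, so the genitive suffix is -u, giving *kuwegadhofu*.
Since the last vowel of the genitive form *kuwegadhofu* is /u/ (a high vowel), it takes -i, giving *kuwegadhofui*.

kuwegadhofui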